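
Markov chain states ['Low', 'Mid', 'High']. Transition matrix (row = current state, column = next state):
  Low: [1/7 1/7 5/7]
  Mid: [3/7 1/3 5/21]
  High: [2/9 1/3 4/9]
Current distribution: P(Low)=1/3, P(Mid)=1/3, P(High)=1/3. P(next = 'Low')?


P(next=Low) = Σᵢ P(now=i)×P(i→Low)
= 1/3×1/7 + 1/3×3/7 + 1/3×2/9
= 1/21 + 1/7 + 2/27 = 50/189

P = 50/189 ≈ 0.2646


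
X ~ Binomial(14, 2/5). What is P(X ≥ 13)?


P(X ≥ 13) = Σ P(X=i) for i=13..14
P(X=13) = 344064/6103515625
P(X=14) = 16384/6103515625
Sum = 360448/6103515625

P(X ≥ 13) = 360448/6103515625 ≈ 0.01%


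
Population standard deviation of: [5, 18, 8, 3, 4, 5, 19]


Mean = 62/7
  (5-62/7)²=729/49
  (18-62/7)²=4096/49
  (8-62/7)²=36/49
  (3-62/7)²=1681/49
  (4-62/7)²=1156/49
  (5-62/7)²=729/49
  (19-62/7)²=5041/49
Σ(x-μ)² = 1924/7
σ² = (1924/7)/7 = 1924/49

σ = √(1924/49) ≈ 6.2662


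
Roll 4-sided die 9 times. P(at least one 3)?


P(no 3)^9 = (3/4)^9 = 19683/262144
P(≥1) = 1 - 19683/262144 = 242461/262144

P = 242461/262144 ≈ 92.49%


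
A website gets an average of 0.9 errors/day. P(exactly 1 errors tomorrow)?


Poisson(λ=0.9): P(X=1) = e^(-λ)×λ^k/k!
= e^(-0.9) × 0.9^1 / 1!
≈ 0.4065696597 × 0.9 / 1 ≈ 0.365913

P(X=1) ≈ 0.365913 ≈ 36.59%


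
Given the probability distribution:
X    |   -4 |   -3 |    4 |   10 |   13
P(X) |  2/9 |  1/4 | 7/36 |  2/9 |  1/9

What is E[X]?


E[X] = Σ x·P(X=x)
= (-4)×(2/9) + (-3)×(1/4) + (4)×(7/36) + (10)×(2/9) + (13)×(1/9)
= 101/36

E[X] = 101/36


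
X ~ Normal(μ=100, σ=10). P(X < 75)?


z = (75-100)/10 = -2.5
P(Z < -2.5) = 0.0062

P(X < 75) ≈ 0.0062


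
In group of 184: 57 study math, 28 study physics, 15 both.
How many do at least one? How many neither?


|A∪B| = 57+28-15 = 70
Neither = 184-70 = 114

At least one: 70; Neither: 114


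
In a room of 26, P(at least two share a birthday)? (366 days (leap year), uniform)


P(all different) = Π(366-i)/366 for i=0..25
= 0.402786
P(match) = 1 - 0.402786 = 0.597214

P ≈ 0.5972 ≈ 59.72%


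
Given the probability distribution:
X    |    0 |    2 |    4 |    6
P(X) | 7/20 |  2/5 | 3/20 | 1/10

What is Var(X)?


E[X] = 2
E[X²] = 38/5
Var(X) = E[X²] - (E[X])² = 38/5 - 4 = 18/5

Var(X) = 18/5 ≈ 3.6000


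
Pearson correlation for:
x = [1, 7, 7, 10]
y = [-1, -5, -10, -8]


n=4, Σx=25, Σy=-24, Σxy=-186, Σx²=199, Σy²=190
r = (4×(-186) - 25×(-24))/√((4×199 - 25²)(4×190 - (-24)²))
= -144/√(171×184) = -144/√31464 ≈ -144/177.3809 ≈ -0.8118

r ≈ -0.8118


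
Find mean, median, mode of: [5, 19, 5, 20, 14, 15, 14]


Sorted: [5, 5, 14, 14, 15, 19, 20]
Mean = 92/7
Median = 14
Freq: {5: 2, 19: 1, 20: 1, 14: 2, 15: 1}
Mode: [5, 14]

Mean=92/7, Median=14, Mode=[5, 14]


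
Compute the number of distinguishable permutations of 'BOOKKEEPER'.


Letters: 10, freq: {'B': 1, 'O': 2, 'K': 2, 'E': 3, 'P': 1, 'R': 1}
10!/(1!×2!×2!×3!×1!×1!) = 3628800/24 = 151200

151200


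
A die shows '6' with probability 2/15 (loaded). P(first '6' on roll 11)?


Geometric: P(X=11) = (1-p)^(k-1)×p = (13/15)^10×2/15 = 275716983698/8649755859375

P(X=11) = 275716983698/8649755859375 ≈ 3.19%


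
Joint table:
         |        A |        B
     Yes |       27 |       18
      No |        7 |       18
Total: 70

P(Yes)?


P(Yes) = (27+18)/70 = 45/70 = 9/14

P(Yes) = 9/14 ≈ 64.29%


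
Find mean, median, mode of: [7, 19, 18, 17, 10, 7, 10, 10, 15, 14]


Sorted: [7, 7, 10, 10, 10, 14, 15, 17, 18, 19]
Mean = 127/10
Median = 12
Freq: {7: 2, 19: 1, 18: 1, 17: 1, 10: 3, 15: 1, 14: 1}
Mode: [10]

Mean=127/10, Median=12, Mode=10


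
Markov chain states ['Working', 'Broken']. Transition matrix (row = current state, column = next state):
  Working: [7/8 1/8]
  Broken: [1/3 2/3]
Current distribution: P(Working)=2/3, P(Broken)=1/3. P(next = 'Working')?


P(next=Working) = Σᵢ P(now=i)×P(i→Working)
= 2/3×7/8 + 1/3×1/3
= 7/12 + 1/9 = 25/36

P = 25/36 ≈ 0.6944


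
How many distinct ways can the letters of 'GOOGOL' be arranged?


Letters: 6, freq: {'G': 2, 'O': 3, 'L': 1}
6!/(2!×3!×1!) = 720/12 = 60

60


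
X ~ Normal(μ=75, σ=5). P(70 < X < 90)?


z₁=(70-75)/5=-1.0, z₂=(90-75)/5=3.0
P = Φ(3.0) - Φ(-1.0) = 0.998650 - 0.158655 = 0.839995 ≈ 0.8400

P(70 < X < 90) ≈ 0.8400


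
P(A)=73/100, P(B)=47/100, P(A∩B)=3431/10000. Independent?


P(A)×P(B) = 3431/10000
P(A∩B) = 3431/10000
Equal ✓ → Independent

Yes, independent


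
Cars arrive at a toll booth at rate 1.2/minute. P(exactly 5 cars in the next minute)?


Poisson(λ=1.2): P(X=5) = e^(-λ)×λ^k/k!
= e^(-1.2) × 1.2^5 / 5!
≈ 0.3011942119 × 2.48832 / 120 ≈ 0.006246

P(X=5) ≈ 0.006246 ≈ 0.62%


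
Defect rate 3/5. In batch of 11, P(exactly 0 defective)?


Binomial: P(X=0) = C(11,0)×p^0×(1-p)^11
= 1 × 1 × 2048/48828125 = 2048/48828125

P(X=0) = 2048/48828125 ≈ 0.00%


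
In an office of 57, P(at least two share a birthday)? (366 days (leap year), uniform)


P(all different) = Π(366-i)/366 for i=0..56
= 0.010010
P(match) = 1 - 0.010010 = 0.989990

P ≈ 0.9900 ≈ 99.00%


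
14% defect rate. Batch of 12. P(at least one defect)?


P(all good) = (43/50)^12 = 39959630797262576401/244140625000000000000
P(≥1 defect) = 204180994202737423599/244140625000000000000

P = 204180994202737423599/244140625000000000000 ≈ 83.63%


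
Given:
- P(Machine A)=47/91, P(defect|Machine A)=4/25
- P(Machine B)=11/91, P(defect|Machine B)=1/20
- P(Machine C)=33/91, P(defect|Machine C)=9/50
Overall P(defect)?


P(B) = Σ P(B|Aᵢ)×P(Aᵢ)
  4/25×47/91 = 188/2275
  1/20×11/91 = 11/1820
  9/50×33/91 = 297/4550
Sum = 1401/9100

P(defect) = 1401/9100 ≈ 15.40%


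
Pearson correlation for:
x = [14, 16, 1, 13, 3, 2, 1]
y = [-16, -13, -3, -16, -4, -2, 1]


n=7, Σx=50, Σy=-53, Σxy=-658, Σx²=636, Σy²=711
r = (7×(-658) - 50×(-53))/√((7×636 - 50²)(7×711 - (-53)²))
= -1956/√(1952×2168) = -1956/√4231936 ≈ -1956/2057.1670 ≈ -0.9508

r ≈ -0.9508


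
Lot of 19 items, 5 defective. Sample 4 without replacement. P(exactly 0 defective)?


Hypergeometric: C(5,0)×C(14,4)/C(19,4)
= 1×1001/3876 = 1001/3876

P(X=0) = 1001/3876 ≈ 25.83%


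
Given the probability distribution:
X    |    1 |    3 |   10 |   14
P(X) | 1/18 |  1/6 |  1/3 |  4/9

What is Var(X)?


E[X] = 91/9
E[X²] = 122
Var(X) = E[X²] - (E[X])² = 122 - 8281/81 = 1601/81

Var(X) = 1601/81 ≈ 19.7654


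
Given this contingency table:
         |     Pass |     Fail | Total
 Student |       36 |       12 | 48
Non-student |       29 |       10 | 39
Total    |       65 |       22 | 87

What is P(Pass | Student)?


P(Pass | Student) = 36/(36+12) = 36/48 = 3/4

P(Pass|Student) = 3/4 ≈ 75.00%


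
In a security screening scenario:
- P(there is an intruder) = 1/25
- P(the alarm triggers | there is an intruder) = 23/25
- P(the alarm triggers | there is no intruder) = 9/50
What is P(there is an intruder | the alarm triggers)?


Using Bayes' theorem:
P(A|B) = P(B|A)·P(A) / P(B)

P(the alarm triggers) = 23/25 × 1/25 + 9/50 × 24/25
= 23/625 + 108/625 = 131/625

P(there is an intruder|the alarm triggers) = (23/625) / (131/625) = 23/131

P(there is an intruder|the alarm triggers) = 23/131 ≈ 17.56%


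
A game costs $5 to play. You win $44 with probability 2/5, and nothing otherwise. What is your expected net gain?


E[gain] = (44-5)×2/5 + (-5)×3/5
= 78/5 - 3 = 63/5

Expected net gain = $63/5 ≈ $12.60


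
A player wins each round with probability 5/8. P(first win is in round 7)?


Geometric: P(X=7) = (1-p)^(k-1)×p = (3/8)^6×5/8 = 3645/2097152

P(X=7) = 3645/2097152 ≈ 0.17%


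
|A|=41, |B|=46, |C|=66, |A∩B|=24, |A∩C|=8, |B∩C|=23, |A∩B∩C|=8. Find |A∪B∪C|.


|A∪B∪C| = 41+46+66-24-8-23+8 = 106

|A∪B∪C| = 106


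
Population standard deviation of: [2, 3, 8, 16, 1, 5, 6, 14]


Mean = 55/8
  (2-55/8)²=1521/64
  (3-55/8)²=961/64
  (8-55/8)²=81/64
  (16-55/8)²=5329/64
  (1-55/8)²=2209/64
  (5-55/8)²=225/64
  (6-55/8)²=49/64
  (14-55/8)²=3249/64
Σ(x-μ)² = 1703/8
σ² = (1703/8)/8 = 1703/64

σ = √(1703/64) ≈ 5.1584


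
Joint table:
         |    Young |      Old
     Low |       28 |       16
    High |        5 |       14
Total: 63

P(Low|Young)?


P(Low|Young) = 28/(28+5) = 28/33

P = 28/33 ≈ 84.85%


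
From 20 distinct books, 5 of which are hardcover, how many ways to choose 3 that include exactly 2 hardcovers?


Choose 2 of the 5 hardcovers and 1 of the other 15 books:
C(5,2)×C(15,1) = 10×15 = 150

150


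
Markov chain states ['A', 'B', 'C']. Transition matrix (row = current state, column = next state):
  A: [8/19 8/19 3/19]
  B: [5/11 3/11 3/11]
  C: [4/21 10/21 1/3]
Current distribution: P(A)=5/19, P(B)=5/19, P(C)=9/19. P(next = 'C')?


P(next=C) = Σᵢ P(now=i)×P(i→C)
= 5/19×3/19 + 5/19×3/11 + 9/19×1/3
= 15/361 + 15/209 + 3/19 = 1077/3971

P = 1077/3971 ≈ 0.2712


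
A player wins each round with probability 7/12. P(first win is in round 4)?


Geometric: P(X=4) = (1-p)^(k-1)×p = (5/12)^3×7/12 = 875/20736

P(X=4) = 875/20736 ≈ 4.22%


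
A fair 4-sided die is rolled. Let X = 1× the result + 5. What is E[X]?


E[die] = (1+4)/2 = 5/2
E[X] = 1×5/2 + 5 = 15/2

E[X] = 15/2


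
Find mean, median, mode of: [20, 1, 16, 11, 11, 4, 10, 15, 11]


Sorted: [1, 4, 10, 11, 11, 11, 15, 16, 20]
Mean = 99/9 = 11
Median = 11
Freq: {20: 1, 1: 1, 16: 1, 11: 3, 4: 1, 10: 1, 15: 1}
Mode: [11]

Mean=11, Median=11, Mode=11


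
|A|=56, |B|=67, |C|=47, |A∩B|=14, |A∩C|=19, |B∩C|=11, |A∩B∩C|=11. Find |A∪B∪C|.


|A∪B∪C| = 56+67+47-14-19-11+11 = 137

|A∪B∪C| = 137


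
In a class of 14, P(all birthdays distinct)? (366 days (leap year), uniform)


P(all different) = Π(366-i)/366 for i=0..13
= (366/366)×(365/366)×...×(353/366)
= 0.777440

P ≈ 0.7774 ≈ 77.74%


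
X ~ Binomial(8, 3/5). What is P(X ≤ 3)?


P(X ≤ 3) = Σ P(X=i) for i=0..3
P(X=0) = 256/390625
P(X=1) = 3072/390625
P(X=2) = 16128/390625
P(X=3) = 48384/390625
Sum = 13568/78125

P(X ≤ 3) = 13568/78125 ≈ 17.37%


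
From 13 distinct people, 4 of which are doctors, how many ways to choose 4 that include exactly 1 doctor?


Choose 1 of the 4 doctors and 3 of the other 9 people:
C(4,1)×C(9,3) = 4×84 = 336

336


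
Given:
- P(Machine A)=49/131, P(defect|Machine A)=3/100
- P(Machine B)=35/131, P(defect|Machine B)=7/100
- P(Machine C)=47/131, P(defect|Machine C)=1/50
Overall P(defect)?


P(B) = Σ P(B|Aᵢ)×P(Aᵢ)
  3/100×49/131 = 147/13100
  7/100×35/131 = 49/2620
  1/50×47/131 = 47/6550
Sum = 243/6550

P(defect) = 243/6550 ≈ 3.71%


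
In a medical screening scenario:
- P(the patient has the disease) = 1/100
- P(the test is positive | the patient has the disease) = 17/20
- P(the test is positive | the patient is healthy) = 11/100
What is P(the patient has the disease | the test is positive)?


Using Bayes' theorem:
P(A|B) = P(B|A)·P(A) / P(B)

P(the test is positive) = 17/20 × 1/100 + 11/100 × 99/100
= 17/2000 + 1089/10000 = 587/5000

P(the patient has the disease|the test is positive) = (17/2000) / (587/5000) = 85/1174

P(the patient has the disease|the test is positive) = 85/1174 ≈ 7.24%


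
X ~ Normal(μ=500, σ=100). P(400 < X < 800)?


z₁=(400-500)/100=-1.0, z₂=(800-500)/100=3.0
P = Φ(3.0) - Φ(-1.0) = 0.998650 - 0.158655 = 0.839995 ≈ 0.8400

P(400 < X < 800) ≈ 0.8400


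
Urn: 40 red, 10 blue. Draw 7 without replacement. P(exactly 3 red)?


Hypergeometric: C(40,3)×C(10,4)/C(50,7)
= 9880×210/99884400 = 247/11891

P(X=3) = 247/11891 ≈ 2.08%


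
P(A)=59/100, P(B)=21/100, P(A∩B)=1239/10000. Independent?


P(A)×P(B) = 1239/10000
P(A∩B) = 1239/10000
Equal ✓ → Independent

Yes, independent


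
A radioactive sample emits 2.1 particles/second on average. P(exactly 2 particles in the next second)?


Poisson(λ=2.1): P(X=2) = e^(-λ)×λ^k/k!
= e^(-2.1) × 2.1^2 / 2!
≈ 0.1224564283 × 4.41 / 2 ≈ 0.270016

P(X=2) ≈ 0.270016 ≈ 27.00%


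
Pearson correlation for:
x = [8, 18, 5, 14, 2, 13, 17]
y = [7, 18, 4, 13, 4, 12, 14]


n=7, Σx=77, Σy=72, Σxy=984, Σx²=1071, Σy²=914
r = (7×984 - 77×72)/√((7×1071 - 77²)(7×914 - 72²))
= 1344/√(1568×1214) = 1344/√1903552 ≈ 1344/1379.6927 ≈ 0.9741

r ≈ 0.9741


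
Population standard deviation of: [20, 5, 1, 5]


Mean = 31/4
  (20-31/4)²=2401/16
  (5-31/4)²=121/16
  (1-31/4)²=729/16
  (5-31/4)²=121/16
Σ(x-μ)² = 843/4
σ² = (843/4)/4 = 843/16

σ = √(843/16) ≈ 7.2586


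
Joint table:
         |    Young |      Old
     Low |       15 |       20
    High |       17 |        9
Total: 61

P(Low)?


P(Low) = (15+20)/61 = 35/61

P(Low) = 35/61 ≈ 57.38%


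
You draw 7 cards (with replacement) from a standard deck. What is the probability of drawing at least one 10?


P(not a 10) = 48/52 = 12/13
P(none in 7 draws) = (12/13)^7 = 35831808/62748517
P(≥1 10) = 1 - 35831808/62748517 = 26916709/62748517

P = 26916709/62748517 ≈ 42.90%


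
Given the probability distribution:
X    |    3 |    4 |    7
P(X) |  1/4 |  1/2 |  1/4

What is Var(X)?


E[X] = 9/2
E[X²] = 45/2
Var(X) = E[X²] - (E[X])² = 45/2 - 81/4 = 9/4

Var(X) = 9/4 ≈ 2.2500


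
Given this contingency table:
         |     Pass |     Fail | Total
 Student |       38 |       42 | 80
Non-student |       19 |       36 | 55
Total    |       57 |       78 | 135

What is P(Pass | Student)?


P(Pass | Student) = 38/(38+42) = 38/80 = 19/40

P(Pass|Student) = 19/40 ≈ 47.50%


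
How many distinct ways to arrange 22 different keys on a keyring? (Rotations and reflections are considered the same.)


Free circular arrangements: rotations and reflections both identified.
(n-1)!/2 = 21!/2 = 51090942171709440000/2 = 25545471085854720000

25545471085854720000


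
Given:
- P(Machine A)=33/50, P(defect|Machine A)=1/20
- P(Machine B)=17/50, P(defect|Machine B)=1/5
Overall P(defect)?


P(B) = Σ P(B|Aᵢ)×P(Aᵢ)
  1/20×33/50 = 33/1000
  1/5×17/50 = 17/250
Sum = 101/1000

P(defect) = 101/1000 ≈ 10.10%


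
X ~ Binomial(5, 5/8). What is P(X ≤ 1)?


P(X ≤ 1) = Σ P(X=i) for i=0..1
P(X=0) = 243/32768
P(X=1) = 2025/32768
Sum = 567/8192

P(X ≤ 1) = 567/8192 ≈ 6.92%


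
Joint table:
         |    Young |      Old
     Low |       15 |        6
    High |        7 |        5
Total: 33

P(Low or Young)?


P(Low∨Young) = P(Low) + P(Young) - P(Low∧Young)
= (21 + 22 - 15)/33 = 28/33

P = 28/33 ≈ 84.85%


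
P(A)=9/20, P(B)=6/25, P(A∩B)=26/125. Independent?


P(A)×P(B) = 27/250
P(A∩B) = 26/125
Not equal → NOT independent

No, not independent


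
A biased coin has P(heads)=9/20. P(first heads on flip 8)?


Geometric: P(X=8) = (1-p)^(k-1)×p = (11/20)^7×9/20 = 175384539/25600000000

P(X=8) = 175384539/25600000000 ≈ 0.69%


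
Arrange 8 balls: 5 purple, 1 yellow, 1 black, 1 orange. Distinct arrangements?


8!/(5!×1!×1!×1!) = 336

336


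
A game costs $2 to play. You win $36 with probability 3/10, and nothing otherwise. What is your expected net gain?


E[gain] = (36-2)×3/10 + (-2)×7/10
= 51/5 - 7/5 = 44/5

Expected net gain = $44/5 ≈ $8.80


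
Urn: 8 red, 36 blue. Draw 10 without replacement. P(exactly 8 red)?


Hypergeometric: C(8,8)×C(36,2)/C(44,10)
= 1×630/2481256778 = 45/177232627

P(X=8) = 45/177232627 ≈ 0.00%


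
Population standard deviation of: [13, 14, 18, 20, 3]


Mean = 68/5
  (13-68/5)²=9/25
  (14-68/5)²=4/25
  (18-68/5)²=484/25
  (20-68/5)²=1024/25
  (3-68/5)²=2809/25
Σ(x-μ)² = 866/5
σ² = (866/5)/5 = 866/25

σ = √(866/25) ≈ 5.8856


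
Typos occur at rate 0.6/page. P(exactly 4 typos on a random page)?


Poisson(λ=0.6): P(X=4) = e^(-λ)×λ^k/k!
= e^(-0.6) × 0.6^4 / 4!
≈ 0.5488116361 × 0.1296 / 24 ≈ 0.002964

P(X=4) ≈ 0.002964 ≈ 0.30%


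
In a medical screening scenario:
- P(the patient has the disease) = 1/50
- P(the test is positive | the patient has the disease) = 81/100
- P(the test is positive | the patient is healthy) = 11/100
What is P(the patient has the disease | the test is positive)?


Using Bayes' theorem:
P(A|B) = P(B|A)·P(A) / P(B)

P(the test is positive) = 81/100 × 1/50 + 11/100 × 49/50
= 81/5000 + 539/5000 = 31/250

P(the patient has the disease|the test is positive) = (81/5000) / (31/250) = 81/620

P(the patient has the disease|the test is positive) = 81/620 ≈ 13.06%


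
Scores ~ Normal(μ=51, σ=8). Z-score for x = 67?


z = (x - μ)/σ = (67 - 51)/8 = 2.0

z = 2.0


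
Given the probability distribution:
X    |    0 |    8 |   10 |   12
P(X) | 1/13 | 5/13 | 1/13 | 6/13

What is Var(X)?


E[X] = 122/13
E[X²] = 1284/13
Var(X) = E[X²] - (E[X])² = 1284/13 - 14884/169 = 1808/169

Var(X) = 1808/169 ≈ 10.6982


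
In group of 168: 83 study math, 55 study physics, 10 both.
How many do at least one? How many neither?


|A∪B| = 83+55-10 = 128
Neither = 168-128 = 40

At least one: 128; Neither: 40


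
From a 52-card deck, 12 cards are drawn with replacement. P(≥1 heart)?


P(not a heart) = 39/52 = 3/4
P(none in 12 draws) = (3/4)^12 = 531441/16777216
P(≥1 heart) = 1 - 531441/16777216 = 16245775/16777216

P = 16245775/16777216 ≈ 96.83%


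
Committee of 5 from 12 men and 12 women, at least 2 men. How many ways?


Count by #men:
  2M,3W: C(12,2)×C(12,3)=14520
  3M,2W: C(12,3)×C(12,2)=14520
  4M,1W: C(12,4)×C(12,1)=5940
  5M,0W: C(12,5)×C(12,0)=792
Total = 35772

35772


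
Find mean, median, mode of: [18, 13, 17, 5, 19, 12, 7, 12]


Sorted: [5, 7, 12, 12, 13, 17, 18, 19]
Mean = 103/8
Median = 25/2
Freq: {18: 1, 13: 1, 17: 1, 5: 1, 19: 1, 12: 2, 7: 1}
Mode: [12]

Mean=103/8, Median=25/2, Mode=12


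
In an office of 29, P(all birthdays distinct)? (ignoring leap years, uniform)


P(all different) = Π(365-i)/365 for i=0..28
= (365/365)×(364/365)×...×(337/365)
= 0.319031

P ≈ 0.3190 ≈ 31.90%


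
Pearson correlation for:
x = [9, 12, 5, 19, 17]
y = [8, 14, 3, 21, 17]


n=5, Σx=62, Σy=63, Σxy=943, Σx²=900, Σy²=999
r = (5×943 - 62×63)/√((5×900 - 62²)(5×999 - 63²))
= 809/√(656×1026) = 809/√673056 ≈ 809/820.3999 ≈ 0.9861

r ≈ 0.9861


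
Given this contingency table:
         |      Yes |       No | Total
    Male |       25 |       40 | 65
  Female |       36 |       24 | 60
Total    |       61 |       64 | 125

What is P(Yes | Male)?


P(Yes | Male) = 25/(25+40) = 25/65 = 5/13

P(Yes|Male) = 5/13 ≈ 38.46%


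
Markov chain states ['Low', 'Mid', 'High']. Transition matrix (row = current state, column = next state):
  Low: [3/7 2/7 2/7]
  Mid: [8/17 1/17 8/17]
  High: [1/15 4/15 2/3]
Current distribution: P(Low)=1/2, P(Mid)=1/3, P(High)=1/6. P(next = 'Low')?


P(next=Low) = Σᵢ P(now=i)×P(i→Low)
= 1/2×3/7 + 1/3×8/17 + 1/6×1/15
= 3/14 + 8/51 + 1/90 = 2047/5355

P = 2047/5355 ≈ 0.3823


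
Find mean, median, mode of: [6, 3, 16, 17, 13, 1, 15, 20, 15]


Sorted: [1, 3, 6, 13, 15, 15, 16, 17, 20]
Mean = 106/9
Median = 15
Freq: {6: 1, 3: 1, 16: 1, 17: 1, 13: 1, 1: 1, 15: 2, 20: 1}
Mode: [15]

Mean=106/9, Median=15, Mode=15


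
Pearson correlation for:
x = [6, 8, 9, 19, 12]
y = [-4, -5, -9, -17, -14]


n=5, Σx=54, Σy=-49, Σxy=-636, Σx²=686, Σy²=607
r = (5×(-636) - 54×(-49))/√((5×686 - 54²)(5×607 - (-49)²))
= -534/√(514×634) = -534/√325876 ≈ -534/570.8555 ≈ -0.9354

r ≈ -0.9354


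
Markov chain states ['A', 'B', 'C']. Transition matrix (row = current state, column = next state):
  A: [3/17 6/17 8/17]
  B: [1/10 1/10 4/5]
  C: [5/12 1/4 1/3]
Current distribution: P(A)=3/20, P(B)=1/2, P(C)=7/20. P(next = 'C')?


P(next=C) = Σᵢ P(now=i)×P(i→C)
= 3/20×8/17 + 1/2×4/5 + 7/20×1/3
= 6/85 + 2/5 + 7/60 = 599/1020

P = 599/1020 ≈ 0.5873


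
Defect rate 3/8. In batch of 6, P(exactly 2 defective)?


Binomial: P(X=2) = C(6,2)×p^2×(1-p)^4
= 15 × 9/64 × 625/4096 = 84375/262144

P(X=2) = 84375/262144 ≈ 32.19%


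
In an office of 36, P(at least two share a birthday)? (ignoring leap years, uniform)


P(all different) = Π(365-i)/365 for i=0..35
= 0.167818
P(match) = 1 - 0.167818 = 0.832182

P ≈ 0.8322 ≈ 83.22%


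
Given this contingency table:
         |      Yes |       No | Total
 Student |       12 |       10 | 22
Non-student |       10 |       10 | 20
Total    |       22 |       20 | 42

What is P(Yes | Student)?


P(Yes | Student) = 12/(12+10) = 12/22 = 6/11

P(Yes|Student) = 6/11 ≈ 54.55%


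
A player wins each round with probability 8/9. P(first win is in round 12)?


Geometric: P(X=12) = (1-p)^(k-1)×p = (1/9)^11×8/9 = 8/282429536481

P(X=12) = 8/282429536481 ≈ 0.00%


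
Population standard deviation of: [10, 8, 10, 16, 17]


Mean = 61/5
  (10-61/5)²=121/25
  (8-61/5)²=441/25
  (10-61/5)²=121/25
  (16-61/5)²=361/25
  (17-61/5)²=576/25
Σ(x-μ)² = 324/5
σ² = (324/5)/5 = 324/25

σ = √(324/25) ≈ 3.6000


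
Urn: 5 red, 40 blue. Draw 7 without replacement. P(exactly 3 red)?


Hypergeometric: C(5,3)×C(40,4)/C(45,7)
= 10×91390/45379620 = 3515/174537

P(X=3) = 3515/174537 ≈ 2.01%


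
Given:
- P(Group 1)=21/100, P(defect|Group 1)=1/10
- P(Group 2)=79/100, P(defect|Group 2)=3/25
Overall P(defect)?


P(B) = Σ P(B|Aᵢ)×P(Aᵢ)
  1/10×21/100 = 21/1000
  3/25×79/100 = 237/2500
Sum = 579/5000

P(defect) = 579/5000 ≈ 11.58%


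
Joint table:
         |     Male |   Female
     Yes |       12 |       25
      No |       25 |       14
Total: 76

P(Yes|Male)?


P(Yes|Male) = 12/(12+25) = 12/37

P = 12/37 ≈ 32.43%


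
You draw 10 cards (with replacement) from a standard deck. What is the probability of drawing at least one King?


P(not a King) = 48/52 = 12/13
P(none in 10 draws) = (12/13)^10 = 61917364224/137858491849
P(≥1 King) = 1 - 61917364224/137858491849 = 75941127625/137858491849

P = 75941127625/137858491849 ≈ 55.09%


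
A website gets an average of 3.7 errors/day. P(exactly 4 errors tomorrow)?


Poisson(λ=3.7): P(X=4) = e^(-λ)×λ^k/k!
= e^(-3.7) × 3.7^4 / 4!
≈ 0.02472352647 × 187.4161 / 24 ≈ 0.193066

P(X=4) ≈ 0.193066 ≈ 19.31%


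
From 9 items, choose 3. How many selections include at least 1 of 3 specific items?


Complement: C(9,3) - C(6,3) = 84 - 20 = 64

64


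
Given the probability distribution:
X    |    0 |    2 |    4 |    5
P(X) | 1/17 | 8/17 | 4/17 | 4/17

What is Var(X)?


E[X] = 52/17
E[X²] = 196/17
Var(X) = E[X²] - (E[X])² = 196/17 - 2704/289 = 628/289

Var(X) = 628/289 ≈ 2.1730


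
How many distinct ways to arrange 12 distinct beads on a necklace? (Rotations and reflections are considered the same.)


Free circular arrangements: rotations and reflections both identified.
(n-1)!/2 = 11!/2 = 39916800/2 = 19958400

19958400


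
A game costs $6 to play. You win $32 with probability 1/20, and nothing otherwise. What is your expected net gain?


E[gain] = (32-6)×1/20 + (-6)×19/20
= 13/10 - 57/10 = -22/5

Expected net gain = $-22/5 ≈ $-4.40


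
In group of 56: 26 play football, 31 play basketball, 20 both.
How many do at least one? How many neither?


|A∪B| = 26+31-20 = 37
Neither = 56-37 = 19

At least one: 37; Neither: 19


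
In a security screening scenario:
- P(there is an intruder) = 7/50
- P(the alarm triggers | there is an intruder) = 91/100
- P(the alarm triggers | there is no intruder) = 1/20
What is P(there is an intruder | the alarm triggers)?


Using Bayes' theorem:
P(A|B) = P(B|A)·P(A) / P(B)

P(the alarm triggers) = 91/100 × 7/50 + 1/20 × 43/50
= 637/5000 + 43/1000 = 213/1250

P(there is an intruder|the alarm triggers) = (637/5000) / (213/1250) = 637/852

P(there is an intruder|the alarm triggers) = 637/852 ≈ 74.77%


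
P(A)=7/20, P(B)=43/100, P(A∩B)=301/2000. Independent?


P(A)×P(B) = 301/2000
P(A∩B) = 301/2000
Equal ✓ → Independent

Yes, independent


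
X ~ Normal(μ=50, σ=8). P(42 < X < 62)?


z₁=(42-50)/8=-1.0, z₂=(62-50)/8=1.5
P = Φ(1.5) - Φ(-1.0) = 0.933193 - 0.158655 = 0.774538 ≈ 0.7745

P(42 < X < 62) ≈ 0.7745


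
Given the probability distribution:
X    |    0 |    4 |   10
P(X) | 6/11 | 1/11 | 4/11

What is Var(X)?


E[X] = 4
E[X²] = 416/11
Var(X) = E[X²] - (E[X])² = 416/11 - 16 = 240/11

Var(X) = 240/11 ≈ 21.8182


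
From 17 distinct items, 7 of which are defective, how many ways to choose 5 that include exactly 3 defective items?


Choose 3 of the 7 defective items and 2 of the other 10 items:
C(7,3)×C(10,2) = 35×45 = 1575

1575


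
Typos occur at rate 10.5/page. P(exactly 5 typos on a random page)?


Poisson(λ=10.5): P(X=5) = e^(-λ)×λ^k/k!
= e^(-10.5) × 10.5^5 / 5!
≈ 2.753644935e-05 × 127628.15625 / 120 ≈ 0.029287

P(X=5) ≈ 0.029287 ≈ 2.93%


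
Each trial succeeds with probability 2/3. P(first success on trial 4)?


Geometric: P(X=4) = (1-p)^(k-1)×p = (1/3)^3×2/3 = 2/81

P(X=4) = 2/81 ≈ 2.47%


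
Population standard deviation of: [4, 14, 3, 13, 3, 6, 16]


Mean = 59/7
  (4-59/7)²=961/49
  (14-59/7)²=1521/49
  (3-59/7)²=1444/49
  (13-59/7)²=1024/49
  (3-59/7)²=1444/49
  (6-59/7)²=289/49
  (16-59/7)²=2809/49
Σ(x-μ)² = 1356/7
σ² = (1356/7)/7 = 1356/49

σ = √(1356/49) ≈ 5.2606


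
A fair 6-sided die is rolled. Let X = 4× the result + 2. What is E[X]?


E[die] = (1+6)/2 = 7/2
E[X] = 4×7/2 + 2 = 16

E[X] = 16


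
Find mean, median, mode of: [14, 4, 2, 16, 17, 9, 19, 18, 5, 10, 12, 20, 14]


Sorted: [2, 4, 5, 9, 10, 12, 14, 14, 16, 17, 18, 19, 20]
Mean = 160/13
Median = 14
Freq: {14: 2, 4: 1, 2: 1, 16: 1, 17: 1, 9: 1, 19: 1, 18: 1, 5: 1, 10: 1, 12: 1, 20: 1}
Mode: [14]

Mean=160/13, Median=14, Mode=14


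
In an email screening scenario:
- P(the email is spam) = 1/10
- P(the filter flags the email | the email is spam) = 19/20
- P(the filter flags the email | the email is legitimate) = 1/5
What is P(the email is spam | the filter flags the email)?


Using Bayes' theorem:
P(A|B) = P(B|A)·P(A) / P(B)

P(the filter flags the email) = 19/20 × 1/10 + 1/5 × 9/10
= 19/200 + 9/50 = 11/40

P(the email is spam|the filter flags the email) = (19/200) / (11/40) = 19/55

P(the email is spam|the filter flags the email) = 19/55 ≈ 34.55%


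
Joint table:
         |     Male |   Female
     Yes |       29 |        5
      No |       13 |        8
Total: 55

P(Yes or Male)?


P(Yes∨Male) = P(Yes) + P(Male) - P(Yes∧Male)
= (34 + 42 - 29)/55 = 47/55

P = 47/55 ≈ 85.45%


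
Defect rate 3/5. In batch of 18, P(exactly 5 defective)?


Binomial: P(X=5) = C(18,5)×p^5×(1-p)^13
= 8568 × 243/3125 × 8192/1220703125 = 17055940608/3814697265625

P(X=5) = 17055940608/3814697265625 ≈ 0.45%


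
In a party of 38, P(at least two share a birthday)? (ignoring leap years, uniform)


P(all different) = Π(365-i)/365 for i=0..37
= 0.135932
P(match) = 1 - 0.135932 = 0.864068

P ≈ 0.8641 ≈ 86.41%


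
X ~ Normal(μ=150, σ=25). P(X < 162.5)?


z = (162.5-150)/25 = 0.5
P(Z < 0.5) = 0.6915

P(X < 162.5) ≈ 0.6915


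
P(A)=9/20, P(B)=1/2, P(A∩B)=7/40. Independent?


P(A)×P(B) = 9/40
P(A∩B) = 7/40
Not equal → NOT independent

No, not independent


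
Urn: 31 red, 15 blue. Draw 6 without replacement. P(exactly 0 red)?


Hypergeometric: C(31,0)×C(15,6)/C(46,6)
= 1×5005/9366819 = 65/121647

P(X=0) = 65/121647 ≈ 0.05%


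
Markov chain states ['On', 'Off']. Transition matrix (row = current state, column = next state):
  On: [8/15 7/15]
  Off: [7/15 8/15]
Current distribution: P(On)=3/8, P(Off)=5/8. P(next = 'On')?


P(next=On) = Σᵢ P(now=i)×P(i→On)
= 3/8×8/15 + 5/8×7/15
= 1/5 + 7/24 = 59/120

P = 59/120 ≈ 0.4917


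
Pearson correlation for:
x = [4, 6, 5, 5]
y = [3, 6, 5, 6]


n=4, Σx=20, Σy=20, Σxy=103, Σx²=102, Σy²=106
r = (4×103 - 20×20)/√((4×102 - 20²)(4×106 - 20²))
= 12/√(8×24) = 12/√192 ≈ 12/13.8564 ≈ 0.8660

r ≈ 0.8660


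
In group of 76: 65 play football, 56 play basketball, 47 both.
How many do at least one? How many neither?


|A∪B| = 65+56-47 = 74
Neither = 76-74 = 2

At least one: 74; Neither: 2


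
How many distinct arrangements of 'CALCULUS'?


Letters: 8, freq: {'C': 2, 'A': 1, 'L': 2, 'U': 2, 'S': 1}
8!/(2!×1!×2!×2!×1!) = 40320/8 = 5040

5040


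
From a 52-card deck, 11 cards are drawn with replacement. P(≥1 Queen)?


P(not a Queen) = 48/52 = 12/13
P(none in 11 draws) = (12/13)^11 = 743008370688/1792160394037
P(≥1 Queen) = 1 - 743008370688/1792160394037 = 1049152023349/1792160394037

P = 1049152023349/1792160394037 ≈ 58.54%


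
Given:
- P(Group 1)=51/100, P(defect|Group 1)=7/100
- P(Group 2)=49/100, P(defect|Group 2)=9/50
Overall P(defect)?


P(B) = Σ P(B|Aᵢ)×P(Aᵢ)
  7/100×51/100 = 357/10000
  9/50×49/100 = 441/5000
Sum = 1239/10000

P(defect) = 1239/10000 ≈ 12.39%


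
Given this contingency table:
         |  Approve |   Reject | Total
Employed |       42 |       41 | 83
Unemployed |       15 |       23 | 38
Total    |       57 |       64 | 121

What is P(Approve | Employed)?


P(Approve | Employed) = 42/(42+41) = 42/83

P(Approve|Employed) = 42/83 ≈ 50.60%


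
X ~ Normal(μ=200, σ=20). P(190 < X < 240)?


z₁=(190-200)/20=-0.5, z₂=(240-200)/20=2.0
P = Φ(2.0) - Φ(-0.5) = 0.977250 - 0.308538 = 0.668712 ≈ 0.6687

P(190 < X < 240) ≈ 0.6687


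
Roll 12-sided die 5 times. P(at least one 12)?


P(no 12)^5 = (11/12)^5 = 161051/248832
P(≥1) = 1 - 161051/248832 = 87781/248832

P = 87781/248832 ≈ 35.28%


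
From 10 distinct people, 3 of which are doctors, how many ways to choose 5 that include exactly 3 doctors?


Choose 3 of the 3 doctors and 2 of the other 7 people:
C(3,3)×C(7,2) = 1×21 = 21

21


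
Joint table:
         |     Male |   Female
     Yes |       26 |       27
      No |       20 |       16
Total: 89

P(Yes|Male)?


P(Yes|Male) = 26/(26+20) = 26/46 = 13/23

P = 13/23 ≈ 56.52%


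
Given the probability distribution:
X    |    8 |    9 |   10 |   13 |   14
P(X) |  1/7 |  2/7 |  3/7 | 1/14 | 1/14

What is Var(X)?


E[X] = 139/14
E[X²] = 1417/14
Var(X) = E[X²] - (E[X])² = 1417/14 - 19321/196 = 517/196

Var(X) = 517/196 ≈ 2.6378


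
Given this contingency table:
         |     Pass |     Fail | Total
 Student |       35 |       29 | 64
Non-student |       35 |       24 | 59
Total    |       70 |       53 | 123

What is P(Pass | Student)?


P(Pass | Student) = 35/(35+29) = 35/64

P(Pass|Student) = 35/64 ≈ 54.69%


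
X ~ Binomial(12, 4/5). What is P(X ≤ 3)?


P(X ≤ 3) = Σ P(X=i) for i=0..3
P(X=0) = 1/244140625
P(X=1) = 48/244140625
P(X=2) = 1056/244140625
P(X=3) = 2816/48828125
Sum = 3037/48828125

P(X ≤ 3) = 3037/48828125 ≈ 0.01%


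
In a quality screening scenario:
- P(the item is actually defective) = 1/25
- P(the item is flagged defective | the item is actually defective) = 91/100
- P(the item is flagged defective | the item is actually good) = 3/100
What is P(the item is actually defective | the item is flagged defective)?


Using Bayes' theorem:
P(A|B) = P(B|A)·P(A) / P(B)

P(the item is flagged defective) = 91/100 × 1/25 + 3/100 × 24/25
= 91/2500 + 18/625 = 163/2500

P(the item is actually defective|the item is flagged defective) = (91/2500) / (163/2500) = 91/163

P(the item is actually defective|the item is flagged defective) = 91/163 ≈ 55.83%


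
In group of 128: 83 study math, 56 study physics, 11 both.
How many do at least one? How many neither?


|A∪B| = 83+56-11 = 128
Neither = 128-128 = 0

At least one: 128; Neither: 0


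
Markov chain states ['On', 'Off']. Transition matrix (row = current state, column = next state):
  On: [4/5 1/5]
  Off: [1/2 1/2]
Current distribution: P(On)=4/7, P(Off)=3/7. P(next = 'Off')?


P(next=Off) = Σᵢ P(now=i)×P(i→Off)
= 4/7×1/5 + 3/7×1/2
= 4/35 + 3/14 = 23/70

P = 23/70 ≈ 0.3286


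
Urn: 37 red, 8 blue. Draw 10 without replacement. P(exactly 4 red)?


Hypergeometric: C(37,4)×C(8,6)/C(45,10)
= 66045×28/3190187286 = 8330/14370213

P(X=4) = 8330/14370213 ≈ 0.06%


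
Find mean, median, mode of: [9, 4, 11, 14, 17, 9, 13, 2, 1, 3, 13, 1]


Sorted: [1, 1, 2, 3, 4, 9, 9, 11, 13, 13, 14, 17]
Mean = 97/12
Median = 9
Freq: {9: 2, 4: 1, 11: 1, 14: 1, 17: 1, 13: 2, 2: 1, 1: 2, 3: 1}
Mode: [1, 9, 13]

Mean=97/12, Median=9, Mode=[1, 9, 13]


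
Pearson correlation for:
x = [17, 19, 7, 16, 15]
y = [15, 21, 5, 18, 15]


n=5, Σx=74, Σy=74, Σxy=1202, Σx²=1180, Σy²=1240
r = (5×1202 - 74×74)/√((5×1180 - 74²)(5×1240 - 74²))
= 534/√(424×724) = 534/√306976 ≈ 534/554.0541 ≈ 0.9638

r ≈ 0.9638


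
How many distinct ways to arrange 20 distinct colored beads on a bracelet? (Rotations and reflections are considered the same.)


Free circular arrangements: rotations and reflections both identified.
(n-1)!/2 = 19!/2 = 121645100408832000/2 = 60822550204416000

60822550204416000


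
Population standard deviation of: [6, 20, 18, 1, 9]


Mean = 54/5
  (6-54/5)²=576/25
  (20-54/5)²=2116/25
  (18-54/5)²=1296/25
  (1-54/5)²=2401/25
  (9-54/5)²=81/25
Σ(x-μ)² = 1294/5
σ² = (1294/5)/5 = 1294/25

σ = √(1294/25) ≈ 7.1944


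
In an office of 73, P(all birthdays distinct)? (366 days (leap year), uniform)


P(all different) = Π(366-i)/366 for i=0..72
= (366/366)×(365/366)×...×(294/366)
= 0.000449

P ≈ 0.0004 ≈ 0.04%


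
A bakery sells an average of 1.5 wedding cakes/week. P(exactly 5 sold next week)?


Poisson(λ=1.5): P(X=5) = e^(-λ)×λ^k/k!
= e^(-1.5) × 1.5^5 / 5!
≈ 0.2231301601 × 7.59375 / 120 ≈ 0.014120

P(X=5) ≈ 0.014120 ≈ 1.41%


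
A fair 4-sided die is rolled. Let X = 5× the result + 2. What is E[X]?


E[die] = (1+4)/2 = 5/2
E[X] = 5×5/2 + 2 = 29/2

E[X] = 29/2


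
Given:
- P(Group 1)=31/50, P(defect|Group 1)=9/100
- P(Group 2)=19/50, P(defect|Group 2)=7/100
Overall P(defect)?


P(B) = Σ P(B|Aᵢ)×P(Aᵢ)
  9/100×31/50 = 279/5000
  7/100×19/50 = 133/5000
Sum = 103/1250

P(defect) = 103/1250 ≈ 8.24%


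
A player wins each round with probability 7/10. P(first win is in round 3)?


Geometric: P(X=3) = (1-p)^(k-1)×p = (3/10)^2×7/10 = 63/1000

P(X=3) = 63/1000 ≈ 6.30%


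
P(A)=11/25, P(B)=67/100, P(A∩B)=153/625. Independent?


P(A)×P(B) = 737/2500
P(A∩B) = 153/625
Not equal → NOT independent

No, not independent


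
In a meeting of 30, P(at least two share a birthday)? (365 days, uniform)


P(all different) = Π(365-i)/365 for i=0..29
= 0.293684
P(match) = 1 - 0.293684 = 0.706316

P ≈ 0.7063 ≈ 70.63%


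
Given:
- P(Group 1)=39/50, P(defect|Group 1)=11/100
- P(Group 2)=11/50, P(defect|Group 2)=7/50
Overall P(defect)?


P(B) = Σ P(B|Aᵢ)×P(Aᵢ)
  11/100×39/50 = 429/5000
  7/50×11/50 = 77/2500
Sum = 583/5000

P(defect) = 583/5000 ≈ 11.66%


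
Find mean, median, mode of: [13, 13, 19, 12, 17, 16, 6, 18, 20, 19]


Sorted: [6, 12, 13, 13, 16, 17, 18, 19, 19, 20]
Mean = 153/10
Median = 33/2
Freq: {13: 2, 19: 2, 12: 1, 17: 1, 16: 1, 6: 1, 18: 1, 20: 1}
Mode: [13, 19]

Mean=153/10, Median=33/2, Mode=[13, 19]


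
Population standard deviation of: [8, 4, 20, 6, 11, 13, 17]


Mean = 79/7
  (8-79/7)²=529/49
  (4-79/7)²=2601/49
  (20-79/7)²=3721/49
  (6-79/7)²=1369/49
  (11-79/7)²=4/49
  (13-79/7)²=144/49
  (17-79/7)²=1600/49
Σ(x-μ)² = 1424/7
σ² = (1424/7)/7 = 1424/49

σ = √(1424/49) ≈ 5.3908


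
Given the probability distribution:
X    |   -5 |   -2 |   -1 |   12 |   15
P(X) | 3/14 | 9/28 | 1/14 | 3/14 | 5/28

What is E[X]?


E[X] = Σ x·P(X=x)
= (-5)×(3/14) + (-2)×(9/28) + (-1)×(1/14) + (12)×(3/14) + (15)×(5/28)
= 97/28

E[X] = 97/28


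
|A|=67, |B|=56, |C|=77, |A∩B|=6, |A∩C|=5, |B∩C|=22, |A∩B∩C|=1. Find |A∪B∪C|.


|A∪B∪C| = 67+56+77-6-5-22+1 = 168

|A∪B∪C| = 168


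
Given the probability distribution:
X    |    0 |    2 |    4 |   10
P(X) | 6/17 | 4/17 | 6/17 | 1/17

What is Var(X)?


E[X] = 42/17
E[X²] = 212/17
Var(X) = E[X²] - (E[X])² = 212/17 - 1764/289 = 1840/289

Var(X) = 1840/289 ≈ 6.3668


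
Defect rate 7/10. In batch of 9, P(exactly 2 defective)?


Binomial: P(X=2) = C(9,2)×p^2×(1-p)^7
= 36 × 49/100 × 2187/10000000 = 964467/250000000

P(X=2) = 964467/250000000 ≈ 0.39%


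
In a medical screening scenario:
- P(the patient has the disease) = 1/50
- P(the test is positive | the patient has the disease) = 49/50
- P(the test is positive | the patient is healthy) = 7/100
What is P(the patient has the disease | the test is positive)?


Using Bayes' theorem:
P(A|B) = P(B|A)·P(A) / P(B)

P(the test is positive) = 49/50 × 1/50 + 7/100 × 49/50
= 49/2500 + 343/5000 = 441/5000

P(the patient has the disease|the test is positive) = (49/2500) / (441/5000) = 2/9

P(the patient has the disease|the test is positive) = 2/9 ≈ 22.22%


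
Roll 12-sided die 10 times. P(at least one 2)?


P(no 2)^10 = (11/12)^10 = 25937424601/61917364224
P(≥1) = 1 - 25937424601/61917364224 = 35979939623/61917364224

P = 35979939623/61917364224 ≈ 58.11%


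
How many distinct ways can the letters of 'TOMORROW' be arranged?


Letters: 8, freq: {'T': 1, 'O': 3, 'M': 1, 'R': 2, 'W': 1}
8!/(1!×3!×1!×2!×1!) = 40320/12 = 3360

3360


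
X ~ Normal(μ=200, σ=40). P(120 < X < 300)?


z₁=(120-200)/40=-2.0, z₂=(300-200)/40=2.5
P = Φ(2.5) - Φ(-2.0) = 0.993790 - 0.022750 = 0.971040 ≈ 0.9710

P(120 < X < 300) ≈ 0.9710


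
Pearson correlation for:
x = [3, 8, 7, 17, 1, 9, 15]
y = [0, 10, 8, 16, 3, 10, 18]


n=7, Σx=60, Σy=65, Σxy=771, Σx²=718, Σy²=853
r = (7×771 - 60×65)/√((7×718 - 60²)(7×853 - 65²))
= 1497/√(1426×1746) = 1497/√2489796 ≈ 1497/1577.9087 ≈ 0.9487

r ≈ 0.9487


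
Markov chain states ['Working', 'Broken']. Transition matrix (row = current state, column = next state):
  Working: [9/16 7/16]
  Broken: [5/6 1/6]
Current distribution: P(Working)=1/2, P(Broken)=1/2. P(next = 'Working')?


P(next=Working) = Σᵢ P(now=i)×P(i→Working)
= 1/2×9/16 + 1/2×5/6
= 9/32 + 5/12 = 67/96

P = 67/96 ≈ 0.6979


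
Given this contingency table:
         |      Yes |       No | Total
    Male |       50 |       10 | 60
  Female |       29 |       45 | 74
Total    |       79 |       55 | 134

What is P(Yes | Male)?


P(Yes | Male) = 50/(50+10) = 50/60 = 5/6

P(Yes|Male) = 5/6 ≈ 83.33%


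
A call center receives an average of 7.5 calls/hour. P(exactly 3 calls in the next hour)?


Poisson(λ=7.5): P(X=3) = e^(-λ)×λ^k/k!
= e^(-7.5) × 7.5^3 / 3!
≈ 0.0005530843701 × 421.875 / 6 ≈ 0.038889

P(X=3) ≈ 0.038889 ≈ 3.89%


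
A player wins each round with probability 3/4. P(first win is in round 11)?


Geometric: P(X=11) = (1-p)^(k-1)×p = (1/4)^10×3/4 = 3/4194304

P(X=11) = 3/4194304 ≈ 0.00%


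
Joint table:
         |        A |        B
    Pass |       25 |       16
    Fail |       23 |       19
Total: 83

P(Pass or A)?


P(Pass∨A) = P(Pass) + P(A) - P(Pass∧A)
= (41 + 48 - 25)/83 = 64/83

P = 64/83 ≈ 77.11%


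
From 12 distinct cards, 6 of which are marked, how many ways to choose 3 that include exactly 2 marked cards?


Choose 2 of the 6 marked cards and 1 of the other 6 cards:
C(6,2)×C(6,1) = 15×6 = 90

90


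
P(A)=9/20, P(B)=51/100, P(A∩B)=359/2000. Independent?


P(A)×P(B) = 459/2000
P(A∩B) = 359/2000
Not equal → NOT independent

No, not independent


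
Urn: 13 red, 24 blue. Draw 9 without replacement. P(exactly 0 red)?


Hypergeometric: C(13,0)×C(24,9)/C(37,9)
= 1×1307504/124403620 = 1748/166315

P(X=0) = 1748/166315 ≈ 1.05%


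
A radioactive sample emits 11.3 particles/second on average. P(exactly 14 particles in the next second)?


Poisson(λ=11.3): P(X=14) = e^(-λ)×λ^k/k!
= e^(-11.3) × 11.3^14 / 14!
≈ 1.237292426e-05 × 5.53475254663e+14 / 87178291200 ≈ 0.078553

P(X=14) ≈ 0.078553 ≈ 7.86%
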